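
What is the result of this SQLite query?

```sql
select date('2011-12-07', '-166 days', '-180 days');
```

Applying '-166 days' to 2011-12-07: counting 166 days back gives 2011-06-24.
Applying '-180 days' to 2011-06-24: counting 180 days back gives 2010-12-26.

2010-12-26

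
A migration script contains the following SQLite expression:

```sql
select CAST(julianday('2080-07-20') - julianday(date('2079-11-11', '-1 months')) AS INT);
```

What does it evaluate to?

283

Adding -1 month to 2079-11-11 gives 2079-10-11.
20 days remain in October 2079 after the 11th (31 − 11).
Full months from November 2079 through June 2080 contribute their day counts.
Then 20 days into July 2080.
Total: 20 + 30 + 31 + 31 + 29 + 31 + 30 + 31 + 30 + 20 = 283.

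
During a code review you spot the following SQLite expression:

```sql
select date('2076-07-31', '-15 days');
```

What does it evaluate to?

2076-07-16

Going back 15 days within July lands on 2076-07-16.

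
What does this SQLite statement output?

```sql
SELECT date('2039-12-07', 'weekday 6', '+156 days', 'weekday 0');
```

2040-05-20

`weekday 6` advances to the next Saturday; 2039-12-07 is a Wednesday, so it moves forward to 2039-12-10.
Applying '+156 days' to 2039-12-10: counting 156 days forward gives 2040-05-14.
`weekday 0` advances to the next Sunday; 2040-05-14 is a Monday, so it moves forward to 2040-05-20.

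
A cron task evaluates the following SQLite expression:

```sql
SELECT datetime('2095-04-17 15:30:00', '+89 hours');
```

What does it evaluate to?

2095-04-21 08:30:00

+89 hours from 2095-04-17 15:30:00 is 2095-04-21 08:30:00 (crosses midnight).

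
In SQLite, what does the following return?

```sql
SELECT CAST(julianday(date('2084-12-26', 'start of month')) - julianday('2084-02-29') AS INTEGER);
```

`start of month` rewinds 2084-12-26 to 2084-12-01.
0 days remain in February 2084 after the 29th (29 − 29).
Full months from March 2084 through November 2084 contribute their day counts.
Then 1 day into December 2084.
Total: 0 + 31 + 30 + 31 + 30 + 31 + 31 + 30 + 31 + 30 + 1 = 276.

276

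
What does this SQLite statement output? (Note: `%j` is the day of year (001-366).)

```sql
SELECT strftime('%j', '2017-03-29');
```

Day-of-year for 2017-03-29: days since 2017-01-01 inclusive = 88, zero-padded to 088.

088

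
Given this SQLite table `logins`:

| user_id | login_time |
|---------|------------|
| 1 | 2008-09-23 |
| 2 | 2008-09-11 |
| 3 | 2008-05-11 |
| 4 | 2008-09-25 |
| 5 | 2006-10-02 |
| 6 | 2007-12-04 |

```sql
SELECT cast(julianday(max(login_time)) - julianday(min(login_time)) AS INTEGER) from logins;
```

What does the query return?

MIN = 2006-10-02, MAX = 2008-09-25.
29 days remain in October 2006 after the 2nd (31 − 2).
Full months from November 2006 through August 2008 contribute their day counts.
Then 25 days into September 2008.
Total: 29 + 30 + 31 + 31 + 28 + 31 + 30 + 31 + 30 + 31 + 31 + 30 + 31 + 30 + 31 + 31 + 29 + 31 + 30 + 31 + 30 + 31 + 31 + 25 = 724.

724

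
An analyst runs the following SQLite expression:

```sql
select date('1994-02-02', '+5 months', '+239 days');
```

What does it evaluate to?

1995-02-26

Adding +5 months to 1994-02-02 gives 1994-07-02.
Applying '+239 days' to 1994-07-02: counting 239 days forward gives 1995-02-26.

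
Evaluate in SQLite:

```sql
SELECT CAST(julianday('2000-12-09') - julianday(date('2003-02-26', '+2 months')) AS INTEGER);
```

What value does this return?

-868

Adding +2 months to 2003-02-26 gives 2003-04-26.
22 days remain in December 2000 after the 9th (31 − 9).
Full months from January 2001 through March 2003 contribute their day counts.
Then 26 days into April 2003.
Total: 22 + 31 + 28 + 31 + 30 + 31 + 30 + 31 + 31 + 30 + 31 + 30 + 31 + 31 + 28 + 31 + 30 + 31 + 30 + 31 + 31 + 30 + 31 + 30 + 31 + 31 + 28 + 31 + 26 = 868.
The subtraction is earlier − later, so the result is −868 → -868.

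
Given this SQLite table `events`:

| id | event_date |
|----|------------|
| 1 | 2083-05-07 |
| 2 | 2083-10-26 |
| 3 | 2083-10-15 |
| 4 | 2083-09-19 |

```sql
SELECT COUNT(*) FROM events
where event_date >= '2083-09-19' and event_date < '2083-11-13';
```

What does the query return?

Rows in [2083-09-19, 2083-11-13): 2083-10-26, 2083-10-15, 2083-09-19 → 3 rows.

3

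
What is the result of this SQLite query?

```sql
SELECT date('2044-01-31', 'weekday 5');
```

2044-02-05

`weekday 5` advances to the next Friday; 2044-01-31 is a Sunday, so it moves forward to 2044-02-05.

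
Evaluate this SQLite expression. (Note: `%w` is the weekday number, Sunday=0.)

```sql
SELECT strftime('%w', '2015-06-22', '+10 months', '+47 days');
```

First apply '+10 months', '+47 days': 2015-06-22 → 2016-06-08.
2016-06-08 is a Wednesday; with Sunday=0 that is 3.

3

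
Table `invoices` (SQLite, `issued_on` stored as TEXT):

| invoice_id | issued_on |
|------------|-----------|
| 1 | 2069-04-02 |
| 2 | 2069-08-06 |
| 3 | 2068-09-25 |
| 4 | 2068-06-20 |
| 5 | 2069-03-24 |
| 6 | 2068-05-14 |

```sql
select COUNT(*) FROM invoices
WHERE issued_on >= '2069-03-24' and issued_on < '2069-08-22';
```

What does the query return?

3

Rows in [2069-03-24, 2069-08-22): 2069-04-02, 2069-08-06, 2069-03-24 → 3 rows.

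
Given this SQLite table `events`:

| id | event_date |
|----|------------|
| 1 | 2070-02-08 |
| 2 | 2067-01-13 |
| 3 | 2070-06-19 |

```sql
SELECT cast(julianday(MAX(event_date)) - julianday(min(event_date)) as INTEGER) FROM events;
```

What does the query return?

1253

MIN = 2067-01-13, MAX = 2070-06-19.
18 days remain in January 2067 after the 13th (31 − 13).
Full months from February 2067 through May 2070 contribute their day counts.
Then 19 days into June 2070.
Total: 18 + 28 + 31 + 30 + 31 + 30 + 31 + 31 + 30 + 31 + 30 + 31 + 31 + 29 + 31 + 30 + 31 + 30 + 31 + 31 + 30 + 31 + 30 + 31 + 31 + 28 + 31 + 30 + 31 + 30 + 31 + 31 + 30 + 31 + 30 + 31 + 31 + 28 + 31 + 30 + 31 + 19 = 1253.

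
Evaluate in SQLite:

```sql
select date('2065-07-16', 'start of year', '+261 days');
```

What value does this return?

2065-09-19

`start of year` rewinds 2065-07-16 to 2065-01-01.
Applying '+261 days' to 2065-01-01: counting 261 days forward gives 2065-09-19.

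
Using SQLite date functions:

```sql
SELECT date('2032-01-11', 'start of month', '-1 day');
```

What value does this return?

2031-12-31

`start of month` rewinds 2032-01-11 to 2032-01-01.
Going back 1 day from 2032-01-01 reaches 2031-12-31 (last day of December, 31 days).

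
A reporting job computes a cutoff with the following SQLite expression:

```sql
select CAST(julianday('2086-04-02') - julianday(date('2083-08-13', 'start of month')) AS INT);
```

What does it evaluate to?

975

`start of month` rewinds 2083-08-13 to 2083-08-01.
30 days remain in August 2083 after the 1st (31 − 1).
Full months from September 2083 through March 2086 contribute their day counts.
Then 2 days into April 2086.
Total: 30 + 30 + 31 + 30 + 31 + 31 + 29 + 31 + 30 + 31 + 30 + 31 + 31 + 30 + 31 + 30 + 31 + 31 + 28 + 31 + 30 + 31 + 30 + 31 + 31 + 30 + 31 + 30 + 31 + 31 + 28 + 31 + 2 = 975.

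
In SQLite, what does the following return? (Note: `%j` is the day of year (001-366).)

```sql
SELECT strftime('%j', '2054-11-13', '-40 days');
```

First apply '-40 days': 2054-11-13 → 2054-10-04.
Day-of-year for 2054-10-04: days since 2054-01-01 inclusive = 277, zero-padded to 277.

277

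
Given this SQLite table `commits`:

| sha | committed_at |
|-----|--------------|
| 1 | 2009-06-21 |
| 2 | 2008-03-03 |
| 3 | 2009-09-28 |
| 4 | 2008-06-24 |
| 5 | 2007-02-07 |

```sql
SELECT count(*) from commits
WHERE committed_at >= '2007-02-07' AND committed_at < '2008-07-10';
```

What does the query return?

3

Rows in [2007-02-07, 2008-07-10): 2008-03-03, 2008-06-24, 2007-02-07 → 3 rows.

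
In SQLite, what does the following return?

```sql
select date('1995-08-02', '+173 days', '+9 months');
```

Applying '+173 days' to 1995-08-02: counting 173 days forward gives 1996-01-22.
Adding +9 months to 1996-01-22 gives 1996-10-22.

1996-10-22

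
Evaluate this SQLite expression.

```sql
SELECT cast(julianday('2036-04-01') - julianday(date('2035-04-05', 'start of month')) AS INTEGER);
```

366

`start of month` rewinds 2035-04-05 to 2035-04-01.
29 days remain in April 2035 after the 1st (30 − 1).
Full months from May 2035 through March 2036 contribute their day counts.
Then 1 day into April 2036.
Total: 29 + 31 + 30 + 31 + 31 + 30 + 31 + 30 + 31 + 31 + 29 + 31 + 1 = 366.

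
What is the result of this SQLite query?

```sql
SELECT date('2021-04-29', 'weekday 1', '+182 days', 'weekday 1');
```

2021-11-01

`weekday 1` advances to the next Monday; 2021-04-29 is a Thursday, so it moves forward to 2021-05-03.
Applying '+182 days' to 2021-05-03: counting 182 days forward gives 2021-11-01.
`weekday 1` advances to the next Monday; 2021-11-01 is already a Monday, so it stays at 2021-11-01.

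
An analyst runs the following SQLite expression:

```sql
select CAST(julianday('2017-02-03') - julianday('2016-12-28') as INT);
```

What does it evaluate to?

3 days remain in December 2016 after the 28th (31 − 28).
January 2017: 31 days.
Then 3 days into February 2017.
Total: 3 + 31 + 3 = 37.

37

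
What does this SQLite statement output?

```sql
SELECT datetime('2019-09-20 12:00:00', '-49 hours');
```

-49 hours from 2019-09-20 12:00:00 is 2019-09-18 11:00:00 (crosses midnight).

2019-09-18 11:00:00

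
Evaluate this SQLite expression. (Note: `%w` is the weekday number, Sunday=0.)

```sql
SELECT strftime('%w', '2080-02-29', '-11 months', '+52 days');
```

First apply '-11 months', '+52 days': 2080-02-29 → 2079-05-20.
2079-05-20 is a Saturday; with Sunday=0 that is 6.

6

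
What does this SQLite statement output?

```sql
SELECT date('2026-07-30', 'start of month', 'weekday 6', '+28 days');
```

`start of month` rewinds 2026-07-30 to 2026-07-01.
`weekday 6` advances to the next Saturday; 2026-07-01 is a Wednesday, so it moves forward to 2026-07-04.
July 2026 has 31 days; 27 remain after the 4th, so 28 days reach 2026-08-01.

2026-08-01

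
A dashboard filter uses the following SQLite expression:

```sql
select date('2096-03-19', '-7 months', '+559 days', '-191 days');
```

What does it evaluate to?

Adding -7 months to 2096-03-19 gives 2095-08-19.
Applying '+559 days' to 2095-08-19: counting 559 days forward gives 2097-02-28.
Applying '-191 days' to 2097-02-28: counting 191 days back gives 2096-08-21.

2096-08-21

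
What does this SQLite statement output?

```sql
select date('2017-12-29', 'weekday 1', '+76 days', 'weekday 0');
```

2018-03-18

`weekday 1` advances to the next Monday; 2017-12-29 is a Friday, so it moves forward to 2018-01-01.
Applying '+76 days' to 2018-01-01: counting 76 days forward gives 2018-03-18.
`weekday 0` advances to the next Sunday; 2018-03-18 is already a Sunday, so it stays at 2018-03-18.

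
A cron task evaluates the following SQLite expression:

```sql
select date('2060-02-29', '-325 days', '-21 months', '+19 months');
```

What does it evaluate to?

2059-02-10

Applying '-325 days' to 2060-02-29: counting 325 days back gives 2059-04-10.
Adding -21 months to 2059-04-10 gives 2057-07-10.
Adding +19 months to 2057-07-10 gives 2059-02-10.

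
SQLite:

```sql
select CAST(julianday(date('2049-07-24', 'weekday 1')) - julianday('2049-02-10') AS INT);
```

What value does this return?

`weekday 1` advances to the next Monday; 2049-07-24 is a Saturday, so it moves forward to 2049-07-26.
18 days remain in February 2049 after the 10th (28 − 10).
March 2049: 31 days.
April 2049: 30 days.
May 2049: 31 days.
June 2049: 30 days.
Then 26 days into July 2049.
Total: 18 + 31 + 30 + 31 + 30 + 26 = 166.

166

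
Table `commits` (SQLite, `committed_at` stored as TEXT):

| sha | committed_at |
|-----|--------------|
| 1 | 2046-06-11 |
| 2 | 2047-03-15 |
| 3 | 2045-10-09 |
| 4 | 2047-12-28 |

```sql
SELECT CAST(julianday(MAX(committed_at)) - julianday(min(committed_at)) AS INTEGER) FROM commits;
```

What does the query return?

MIN = 2045-10-09, MAX = 2047-12-28.
22 days remain in October 2045 after the 9th (31 − 9).
Full months from November 2045 through November 2047 contribute their day counts.
Then 28 days into December 2047.
Total: 22 + 30 + 31 + 31 + 28 + 31 + 30 + 31 + 30 + 31 + 31 + 30 + 31 + 30 + 31 + 31 + 28 + 31 + 30 + 31 + 30 + 31 + 31 + 30 + 31 + 30 + 28 = 810.

810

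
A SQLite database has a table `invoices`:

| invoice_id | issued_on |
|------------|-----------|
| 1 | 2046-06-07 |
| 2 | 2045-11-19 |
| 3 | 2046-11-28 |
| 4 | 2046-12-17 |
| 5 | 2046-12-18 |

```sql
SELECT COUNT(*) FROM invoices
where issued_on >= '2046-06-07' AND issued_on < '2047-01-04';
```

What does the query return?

4

Rows in [2046-06-07, 2047-01-04): 2046-06-07, 2046-11-28, 2046-12-17, 2046-12-18 → 4 rows.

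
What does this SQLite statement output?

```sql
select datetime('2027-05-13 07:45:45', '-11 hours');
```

2027-05-12 20:45:45

-11 hours from 2027-05-13 07:45:45 is 2027-05-12 20:45:45 (crosses midnight).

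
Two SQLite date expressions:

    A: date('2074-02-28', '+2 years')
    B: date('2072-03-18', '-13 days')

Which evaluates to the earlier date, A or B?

A = 2076-02-28.
B = 2072-03-05.
B is earlier.

B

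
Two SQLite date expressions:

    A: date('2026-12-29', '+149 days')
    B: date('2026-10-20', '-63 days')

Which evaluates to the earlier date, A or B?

B

A = 2027-05-27.
B = 2026-08-18.
B is earlier.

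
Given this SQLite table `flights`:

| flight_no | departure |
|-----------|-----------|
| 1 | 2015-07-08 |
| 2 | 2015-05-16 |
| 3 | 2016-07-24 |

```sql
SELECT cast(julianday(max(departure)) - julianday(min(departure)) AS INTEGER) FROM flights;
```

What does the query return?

435

MIN = 2015-05-16, MAX = 2016-07-24.
15 days remain in May 2015 after the 16th (31 − 16).
Full months from June 2015 through June 2016 contribute their day counts.
Then 24 days into July 2016.
Total: 15 + 30 + 31 + 31 + 30 + 31 + 30 + 31 + 31 + 29 + 31 + 30 + 31 + 30 + 24 = 435.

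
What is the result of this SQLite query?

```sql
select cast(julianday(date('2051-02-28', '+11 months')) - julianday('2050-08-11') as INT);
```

Adding +11 months to 2051-02-28 gives 2052-01-28.
20 days remain in August 2050 after the 11th (31 − 11).
Full months from September 2050 through December 2051 contribute their day counts.
Then 28 days into January 2052.
Total: 20 + 30 + 31 + 30 + 31 + 31 + 28 + 31 + 30 + 31 + 30 + 31 + 31 + 30 + 31 + 30 + 31 + 28 = 535.

535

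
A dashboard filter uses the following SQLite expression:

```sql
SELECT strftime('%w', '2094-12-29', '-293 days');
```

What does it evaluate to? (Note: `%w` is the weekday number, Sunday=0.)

First apply '-293 days': 2094-12-29 → 2094-03-11.
2094-03-11 is a Thursday; with Sunday=0 that is 4.

4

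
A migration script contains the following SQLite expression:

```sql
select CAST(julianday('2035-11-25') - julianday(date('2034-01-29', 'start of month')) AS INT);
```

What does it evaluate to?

`start of month` rewinds 2034-01-29 to 2034-01-01.
30 days remain in January 2034 after the 1st (31 − 1).
Full months from February 2034 through October 2035 contribute their day counts.
Then 25 days into November 2035.
Total: 30 + 28 + 31 + 30 + 31 + 30 + 31 + 31 + 30 + 31 + 30 + 31 + 31 + 28 + 31 + 30 + 31 + 30 + 31 + 31 + 30 + 31 + 25 = 693.

693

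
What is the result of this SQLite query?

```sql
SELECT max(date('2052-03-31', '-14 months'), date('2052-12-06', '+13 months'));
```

date('2052-03-31', '-14 months') → 2051-01-31.
date('2052-12-06', '+13 months') → 2054-01-06.
Later of the two is 2054-01-06.

2054-01-06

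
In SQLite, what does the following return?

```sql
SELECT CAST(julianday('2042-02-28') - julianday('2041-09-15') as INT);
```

15 days remain in September 2041 after the 15th (30 − 15).
October 2041: 31 days.
November 2041: 30 days.
December 2041: 31 days.
January 2042: 31 days.
Then 28 days into February 2042.
Total: 15 + 31 + 30 + 31 + 31 + 28 = 166.

166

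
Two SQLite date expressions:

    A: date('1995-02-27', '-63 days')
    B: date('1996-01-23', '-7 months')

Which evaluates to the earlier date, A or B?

A = 1994-12-26.
B = 1995-06-23.
A is earlier.

A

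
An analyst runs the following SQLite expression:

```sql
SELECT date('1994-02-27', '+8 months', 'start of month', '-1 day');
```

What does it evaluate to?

1994-09-30

Adding +8 months to 1994-02-27 gives 1994-10-27.
`start of month` rewinds 1994-10-27 to 1994-10-01.
Going back 1 day from 1994-10-01 reaches 1994-09-30 (last day of September, 30 days).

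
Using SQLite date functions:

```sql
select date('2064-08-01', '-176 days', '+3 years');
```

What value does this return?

Applying '-176 days' to 2064-08-01: counting 176 days back gives 2064-02-07.
Adding +3 years to 2064-02-07 gives 2067-02-07.

2067-02-07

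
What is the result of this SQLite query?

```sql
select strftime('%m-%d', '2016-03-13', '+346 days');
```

02-22

First apply '+346 days': 2016-03-13 → 2017-02-22.
`%m-%d` extracts the month-day: 02-22.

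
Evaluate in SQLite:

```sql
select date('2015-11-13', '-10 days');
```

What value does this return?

2015-11-03

Going back 10 days within November lands on 2015-11-03.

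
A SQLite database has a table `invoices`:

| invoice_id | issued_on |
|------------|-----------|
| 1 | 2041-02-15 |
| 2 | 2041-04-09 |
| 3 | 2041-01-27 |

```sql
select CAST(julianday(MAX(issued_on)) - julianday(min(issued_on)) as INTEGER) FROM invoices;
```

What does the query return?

72

MIN = 2041-01-27, MAX = 2041-04-09.
4 days remain in January 2041 after the 27th (31 − 27).
February 2041: 28 days.
March 2041: 31 days.
Then 9 days into April 2041.
Total: 4 + 28 + 31 + 9 = 72.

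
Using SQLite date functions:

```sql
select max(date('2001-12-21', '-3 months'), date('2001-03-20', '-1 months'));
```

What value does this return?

date('2001-12-21', '-3 months') → 2001-09-21.
date('2001-03-20', '-1 months') → 2001-02-20.
Later of the two is 2001-09-21.

2001-09-21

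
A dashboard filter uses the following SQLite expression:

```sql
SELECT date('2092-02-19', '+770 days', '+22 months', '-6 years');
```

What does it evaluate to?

2090-01-30

Applying '+770 days' to 2092-02-19: counting 770 days forward gives 2094-03-30.
Adding +22 months to 2094-03-30 gives 2096-01-30.
Adding -6 years to 2096-01-30 gives 2090-01-30.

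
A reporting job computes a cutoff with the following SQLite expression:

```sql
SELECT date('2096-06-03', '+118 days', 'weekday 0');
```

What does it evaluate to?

Applying '+118 days' to 2096-06-03: counting 118 days forward gives 2096-09-29.
`weekday 0` advances to the next Sunday; 2096-09-29 is a Saturday, so it moves forward to 2096-09-30.

2096-09-30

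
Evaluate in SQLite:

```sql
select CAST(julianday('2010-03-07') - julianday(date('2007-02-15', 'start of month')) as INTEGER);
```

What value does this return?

1130

`start of month` rewinds 2007-02-15 to 2007-02-01.
27 days remain in February 2007 after the 1st (28 − 1).
Full months from March 2007 through February 2010 contribute their day counts.
Then 7 days into March 2010.
Total: 27 + 31 + 30 + 31 + 30 + 31 + 31 + 30 + 31 + 30 + 31 + 31 + 29 + 31 + 30 + 31 + 30 + 31 + 31 + 30 + 31 + 30 + 31 + 31 + 28 + 31 + 30 + 31 + 30 + 31 + 31 + 30 + 31 + 30 + 31 + 31 + 28 + 7 = 1130.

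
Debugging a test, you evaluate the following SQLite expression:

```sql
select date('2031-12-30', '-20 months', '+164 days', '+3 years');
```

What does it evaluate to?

2033-10-11

Adding -20 months to 2031-12-30 gives 2030-04-30.
Applying '+164 days' to 2030-04-30: counting 164 days forward gives 2030-10-11.
Adding +3 years to 2030-10-11 gives 2033-10-11.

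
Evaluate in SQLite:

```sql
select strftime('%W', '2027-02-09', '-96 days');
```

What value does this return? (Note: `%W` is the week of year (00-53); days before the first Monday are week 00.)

44

First apply '-96 days': 2027-02-09 → 2026-11-05.
2026-11-05 is a Thursday. SQLite's %W counts Mondays since the year started; the result is 44.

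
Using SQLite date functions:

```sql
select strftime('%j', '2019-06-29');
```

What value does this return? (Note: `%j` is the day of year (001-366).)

180

Day-of-year for 2019-06-29: days since 2019-01-01 inclusive = 180, zero-padded to 180.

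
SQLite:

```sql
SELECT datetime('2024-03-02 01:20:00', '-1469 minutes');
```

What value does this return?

1469 minutes = 24h 29m; -1469 minutes from 2024-03-02 01:20:00 is 2024-03-01 00:51:00 (crosses midnight).

2024-03-01 00:51:00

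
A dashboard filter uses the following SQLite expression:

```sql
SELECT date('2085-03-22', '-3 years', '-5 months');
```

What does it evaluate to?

2081-10-22

Adding -3 years to 2085-03-22 gives 2082-03-22.
Adding -5 months to 2082-03-22 gives 2081-10-22.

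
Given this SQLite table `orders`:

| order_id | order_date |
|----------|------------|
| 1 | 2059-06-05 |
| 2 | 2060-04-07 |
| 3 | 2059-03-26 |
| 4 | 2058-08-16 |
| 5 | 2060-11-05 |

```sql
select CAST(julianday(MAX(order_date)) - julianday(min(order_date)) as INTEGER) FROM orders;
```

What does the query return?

812

MIN = 2058-08-16, MAX = 2060-11-05.
15 days remain in August 2058 after the 16th (31 − 16).
Full months from September 2058 through October 2060 contribute their day counts.
Then 5 days into November 2060.
Total: 15 + 30 + 31 + 30 + 31 + 31 + 28 + 31 + 30 + 31 + 30 + 31 + 31 + 30 + 31 + 30 + 31 + 31 + 29 + 31 + 30 + 31 + 30 + 31 + 31 + 30 + 31 + 5 = 812.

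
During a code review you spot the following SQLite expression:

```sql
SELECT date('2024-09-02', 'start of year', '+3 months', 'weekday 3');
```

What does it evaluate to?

`start of year` rewinds 2024-09-02 to 2024-01-01.
Adding +3 months to 2024-01-01 gives 2024-04-01.
`weekday 3` advances to the next Wednesday; 2024-04-01 is a Monday, so it moves forward to 2024-04-03.

2024-04-03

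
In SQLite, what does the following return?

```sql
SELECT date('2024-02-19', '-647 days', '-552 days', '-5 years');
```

2015-11-07

Applying '-647 days' to 2024-02-19: counting 647 days back gives 2022-05-13.
Applying '-552 days' to 2022-05-13: counting 552 days back gives 2020-11-07.
Adding -5 years to 2020-11-07 gives 2015-11-07.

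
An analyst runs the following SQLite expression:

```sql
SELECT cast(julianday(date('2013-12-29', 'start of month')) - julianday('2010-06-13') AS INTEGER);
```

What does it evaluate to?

1267

`start of month` rewinds 2013-12-29 to 2013-12-01.
17 days remain in June 2010 after the 13th (30 − 13).
Full months from July 2010 through November 2013 contribute their day counts.
Then 1 day into December 2013.
Total: 17 + 31 + 31 + 30 + 31 + 30 + 31 + 31 + 28 + 31 + 30 + 31 + 30 + 31 + 31 + 30 + 31 + 30 + 31 + 31 + 29 + 31 + 30 + 31 + 30 + 31 + 31 + 30 + 31 + 30 + 31 + 31 + 28 + 31 + 30 + 31 + 30 + 31 + 31 + 30 + 31 + 30 + 1 = 1267.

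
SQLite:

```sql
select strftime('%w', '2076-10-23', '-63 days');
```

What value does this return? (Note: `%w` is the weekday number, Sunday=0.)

First apply '-63 days': 2076-10-23 → 2076-08-21.
2076-08-21 is a Friday; with Sunday=0 that is 5.

5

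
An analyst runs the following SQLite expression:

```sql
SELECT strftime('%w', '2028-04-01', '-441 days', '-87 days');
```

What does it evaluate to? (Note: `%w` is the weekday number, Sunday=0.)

First apply '-441 days', '-87 days': 2028-04-01 → 2026-10-21.
2026-10-21 is a Wednesday; with Sunday=0 that is 3.

3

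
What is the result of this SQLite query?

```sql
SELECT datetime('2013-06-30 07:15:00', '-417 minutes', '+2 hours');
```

2013-06-30 02:18:00

417 minutes = 6h 57m; -417 minutes from 2013-06-30 07:15:00 is 2013-06-30 00:18:00.
+2 hours from 2013-06-30 00:18:00 is 2013-06-30 02:18:00.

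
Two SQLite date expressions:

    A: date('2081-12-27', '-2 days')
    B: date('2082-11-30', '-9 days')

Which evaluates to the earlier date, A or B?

A = 2081-12-25.
B = 2082-11-21.
A is earlier.

A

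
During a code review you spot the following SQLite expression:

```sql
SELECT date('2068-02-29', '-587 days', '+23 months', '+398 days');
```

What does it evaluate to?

Applying '-587 days' to 2068-02-29: counting 587 days back gives 2066-07-22.
Adding +23 months to 2066-07-22 gives 2068-06-22.
Applying '+398 days' to 2068-06-22: counting 398 days forward gives 2069-07-25.

2069-07-25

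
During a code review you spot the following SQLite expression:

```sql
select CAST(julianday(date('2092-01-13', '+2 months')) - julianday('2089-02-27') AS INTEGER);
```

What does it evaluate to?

Adding +2 months to 2092-01-13 gives 2092-03-13.
1 day remains in February 2089 after the 27th (28 − 27).
Full months from March 2089 through February 2092 contribute their day counts.
Then 13 days into March 2092.
Total: 1 + 31 + 30 + 31 + 30 + 31 + 31 + 30 + 31 + 30 + 31 + 31 + 28 + 31 + 30 + 31 + 30 + 31 + 31 + 30 + 31 + 30 + 31 + 31 + 28 + 31 + 30 + 31 + 30 + 31 + 31 + 30 + 31 + 30 + 31 + 31 + 29 + 13 = 1110.

1110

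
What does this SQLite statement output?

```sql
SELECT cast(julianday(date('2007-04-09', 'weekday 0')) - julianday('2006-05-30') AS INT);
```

`weekday 0` advances to the next Sunday; 2007-04-09 is a Monday, so it moves forward to 2007-04-15.
1 day remains in May 2006 after the 30th (31 − 30).
Full months from June 2006 through March 2007 contribute their day counts.
Then 15 days into April 2007.
Total: 1 + 30 + 31 + 31 + 30 + 31 + 30 + 31 + 31 + 28 + 31 + 15 = 320.

320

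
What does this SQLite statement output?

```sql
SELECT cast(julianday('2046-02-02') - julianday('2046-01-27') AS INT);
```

4 days remain in January 2046 after the 27th (31 − 27).
Then 2 days into February 2046.
Total: 4 + 2 = 6.

6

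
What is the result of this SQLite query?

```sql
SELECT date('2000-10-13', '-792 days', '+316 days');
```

Applying '-792 days' to 2000-10-13: counting 792 days back gives 1998-08-13.
Applying '+316 days' to 1998-08-13: counting 316 days forward gives 1999-06-25.

1999-06-25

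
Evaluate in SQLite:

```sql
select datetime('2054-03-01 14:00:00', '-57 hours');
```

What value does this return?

2054-02-27 05:00:00

-57 hours from 2054-03-01 14:00:00 is 2054-02-27 05:00:00 (crosses midnight).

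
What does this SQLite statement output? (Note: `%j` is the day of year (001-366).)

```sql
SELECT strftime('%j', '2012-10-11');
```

Day-of-year for 2012-10-11: days since 2012-01-01 inclusive = 285, zero-padded to 285.

285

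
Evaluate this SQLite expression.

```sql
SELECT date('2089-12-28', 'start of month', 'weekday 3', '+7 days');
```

`start of month` rewinds 2089-12-28 to 2089-12-01.
`weekday 3` advances to the next Wednesday; 2089-12-01 is a Thursday, so it moves forward to 2089-12-07.
Advancing 7 more days within December lands on 2089-12-14.

2089-12-14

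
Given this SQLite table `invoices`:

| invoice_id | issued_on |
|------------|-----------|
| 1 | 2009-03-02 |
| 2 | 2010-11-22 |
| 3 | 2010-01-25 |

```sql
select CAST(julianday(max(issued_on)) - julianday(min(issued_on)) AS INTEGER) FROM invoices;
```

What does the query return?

MIN = 2009-03-02, MAX = 2010-11-22.
29 days remain in March 2009 after the 2nd (31 − 2).
Full months from April 2009 through October 2010 contribute their day counts.
Then 22 days into November 2010.
Total: 29 + 30 + 31 + 30 + 31 + 31 + 30 + 31 + 30 + 31 + 31 + 28 + 31 + 30 + 31 + 30 + 31 + 31 + 30 + 31 + 22 = 630.

630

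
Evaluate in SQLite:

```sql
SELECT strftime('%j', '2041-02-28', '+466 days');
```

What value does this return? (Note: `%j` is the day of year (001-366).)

First apply '+466 days': 2041-02-28 → 2042-06-09.
Day-of-year for 2042-06-09: days since 2042-01-01 inclusive = 160, zero-padded to 160.

160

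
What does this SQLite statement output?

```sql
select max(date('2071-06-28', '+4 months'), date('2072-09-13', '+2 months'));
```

date('2071-06-28', '+4 months') → 2071-10-28.
date('2072-09-13', '+2 months') → 2072-11-13.
Later of the two is 2072-11-13.

2072-11-13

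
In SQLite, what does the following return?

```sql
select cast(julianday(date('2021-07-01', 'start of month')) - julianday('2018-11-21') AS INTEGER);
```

`start of month` rewinds 2021-07-01 to 2021-07-01.
9 days remain in November 2018 after the 21st (30 − 21).
Full months from December 2018 through June 2021 contribute their day counts.
Then 1 day into July 2021.
Total: 9 + 31 + 31 + 28 + 31 + 30 + 31 + 30 + 31 + 31 + 30 + 31 + 30 + 31 + 31 + 29 + 31 + 30 + 31 + 30 + 31 + 31 + 30 + 31 + 30 + 31 + 31 + 28 + 31 + 30 + 31 + 30 + 1 = 953.

953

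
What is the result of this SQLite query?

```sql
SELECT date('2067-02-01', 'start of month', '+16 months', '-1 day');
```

2068-05-31

`start of month` rewinds 2067-02-01 to 2067-02-01.
Adding +16 months to 2067-02-01 gives 2068-06-01.
Going back 1 day from 2068-06-01 reaches 2068-05-31 (last day of May, 31 days).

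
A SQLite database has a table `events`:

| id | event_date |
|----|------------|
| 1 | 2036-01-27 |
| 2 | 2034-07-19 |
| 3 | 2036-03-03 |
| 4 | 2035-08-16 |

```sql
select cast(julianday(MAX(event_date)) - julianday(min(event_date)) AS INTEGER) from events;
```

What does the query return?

593

MIN = 2034-07-19, MAX = 2036-03-03.
12 days remain in July 2034 after the 19th (31 − 19).
Full months from August 2034 through February 2036 contribute their day counts.
Then 3 days into March 2036.
Total: 12 + 31 + 30 + 31 + 30 + 31 + 31 + 28 + 31 + 30 + 31 + 30 + 31 + 31 + 30 + 31 + 30 + 31 + 31 + 29 + 3 = 593.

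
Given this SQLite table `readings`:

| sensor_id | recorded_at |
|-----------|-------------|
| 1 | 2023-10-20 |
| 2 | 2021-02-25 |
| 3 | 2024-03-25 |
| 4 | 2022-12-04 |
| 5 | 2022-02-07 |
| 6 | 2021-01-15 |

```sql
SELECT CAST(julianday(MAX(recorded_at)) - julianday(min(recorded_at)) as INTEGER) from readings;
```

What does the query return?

MIN = 2021-01-15, MAX = 2024-03-25.
16 days remain in January 2021 after the 15th (31 − 15).
Full months from February 2021 through February 2024 contribute their day counts.
Then 25 days into March 2024.
Total: 16 + 28 + 31 + 30 + 31 + 30 + 31 + 31 + 30 + 31 + 30 + 31 + 31 + 28 + 31 + 30 + 31 + 30 + 31 + 31 + 30 + 31 + 30 + 31 + 31 + 28 + 31 + 30 + 31 + 30 + 31 + 31 + 30 + 31 + 30 + 31 + 31 + 29 + 25 = 1165.

1165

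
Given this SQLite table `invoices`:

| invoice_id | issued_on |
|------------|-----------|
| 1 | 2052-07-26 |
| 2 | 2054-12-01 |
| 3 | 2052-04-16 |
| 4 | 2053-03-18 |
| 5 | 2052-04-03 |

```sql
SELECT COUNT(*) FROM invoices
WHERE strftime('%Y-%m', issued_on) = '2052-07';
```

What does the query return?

1

Rows with year-month 2052-07: 2052-07-26 → 1.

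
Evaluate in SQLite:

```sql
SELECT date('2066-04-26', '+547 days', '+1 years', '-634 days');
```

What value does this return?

2067-01-30

Applying '+547 days' to 2066-04-26: counting 547 days forward gives 2067-10-25.
Adding +1 year to 2067-10-25 gives 2068-10-25.
Applying '-634 days' to 2068-10-25: counting 634 days back gives 2067-01-30.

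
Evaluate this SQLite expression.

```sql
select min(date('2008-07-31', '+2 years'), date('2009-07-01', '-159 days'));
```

2009-01-23

date('2008-07-31', '+2 years') → 2010-07-31.
date('2009-07-01', '-159 days') → 2009-01-23.
Earlier of the two is 2009-01-23.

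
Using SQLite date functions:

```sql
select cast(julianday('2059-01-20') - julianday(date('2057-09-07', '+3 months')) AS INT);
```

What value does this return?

Adding +3 months to 2057-09-07 gives 2057-12-07.
24 days remain in December 2057 after the 7th (31 − 7).
Full months from January 2058 through December 2058 contribute their day counts.
Then 20 days into January 2059.
Total: 24 + 31 + 28 + 31 + 30 + 31 + 30 + 31 + 31 + 30 + 31 + 30 + 31 + 20 = 409.

409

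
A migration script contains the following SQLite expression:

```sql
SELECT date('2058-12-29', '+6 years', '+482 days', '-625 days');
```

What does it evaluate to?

Adding +6 years to 2058-12-29 gives 2064-12-29.
Applying '+482 days' to 2064-12-29: counting 482 days forward gives 2066-04-25.
Applying '-625 days' to 2066-04-25: counting 625 days back gives 2064-08-08.

2064-08-08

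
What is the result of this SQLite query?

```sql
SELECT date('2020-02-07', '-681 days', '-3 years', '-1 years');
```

Applying '-681 days' to 2020-02-07: counting 681 days back gives 2018-03-28.
Adding -3 years to 2018-03-28 gives 2015-03-28.
Adding -1 year to 2015-03-28 gives 2014-03-28.

2014-03-28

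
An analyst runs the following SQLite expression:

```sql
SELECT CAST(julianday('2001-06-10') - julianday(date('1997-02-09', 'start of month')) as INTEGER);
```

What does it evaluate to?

1590

`start of month` rewinds 1997-02-09 to 1997-02-01.
27 days remain in February 1997 after the 1st (28 − 1).
Full months from March 1997 through May 2001 contribute their day counts.
Then 10 days into June 2001.
Total: 27 + 31 + 30 + 31 + 30 + 31 + 31 + 30 + 31 + 30 + 31 + 31 + 28 + 31 + 30 + 31 + 30 + 31 + 31 + 30 + 31 + 30 + 31 + 31 + 28 + 31 + 30 + 31 + 30 + 31 + 31 + 30 + 31 + 30 + 31 + 31 + 29 + 31 + 30 + 31 + 30 + 31 + 31 + 30 + 31 + 30 + 31 + 31 + 28 + 31 + 30 + 31 + 10 = 1590.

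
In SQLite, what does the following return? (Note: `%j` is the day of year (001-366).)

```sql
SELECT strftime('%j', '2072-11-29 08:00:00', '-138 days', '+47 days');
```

243

First apply '-138 days', '+47 days': 2072-11-29 08:00:00 → 2072-08-30 08:00:00.
Day-of-year for 2072-08-30: days since 2072-01-01 inclusive = 243, zero-padded to 243.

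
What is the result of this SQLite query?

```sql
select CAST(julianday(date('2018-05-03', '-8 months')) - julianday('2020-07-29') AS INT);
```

Adding -8 months to 2018-05-03 gives 2017-09-03.
27 days remain in September 2017 after the 3rd (30 − 3).
Full months from October 2017 through June 2020 contribute their day counts.
Then 29 days into July 2020.
Total: 27 + 31 + 30 + 31 + 31 + 28 + 31 + 30 + 31 + 30 + 31 + 31 + 30 + 31 + 30 + 31 + 31 + 28 + 31 + 30 + 31 + 30 + 31 + 31 + 30 + 31 + 30 + 31 + 31 + 29 + 31 + 30 + 31 + 30 + 29 = 1060.
The subtraction is earlier − later, so the result is −1060 → -1060.

-1060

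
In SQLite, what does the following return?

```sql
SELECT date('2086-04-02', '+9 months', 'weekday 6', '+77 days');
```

Adding +9 months to 2086-04-02 gives 2087-01-02.
`weekday 6` advances to the next Saturday; 2087-01-02 is a Thursday, so it moves forward to 2087-01-04.
Applying '+77 days' to 2087-01-04: counting 77 days forward gives 2087-03-22.

2087-03-22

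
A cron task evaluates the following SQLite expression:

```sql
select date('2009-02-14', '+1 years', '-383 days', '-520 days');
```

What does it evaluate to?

Adding +1 year to 2009-02-14 gives 2010-02-14.
Applying '-383 days' to 2010-02-14: counting 383 days back gives 2009-01-27.
Applying '-520 days' to 2009-01-27: counting 520 days back gives 2007-08-26.

2007-08-26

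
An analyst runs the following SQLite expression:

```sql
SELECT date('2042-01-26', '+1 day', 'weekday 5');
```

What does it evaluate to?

2042-01-31

Advancing 1 more day within January lands on 2042-01-27.
`weekday 5` advances to the next Friday; 2042-01-27 is a Monday, so it moves forward to 2042-01-31.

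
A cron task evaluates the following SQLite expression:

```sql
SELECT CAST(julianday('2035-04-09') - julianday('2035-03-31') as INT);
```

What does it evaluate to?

9

0 days remain in March 2035 after the 31st (31 − 31).
Then 9 days into April 2035.
Total: 0 + 9 = 9.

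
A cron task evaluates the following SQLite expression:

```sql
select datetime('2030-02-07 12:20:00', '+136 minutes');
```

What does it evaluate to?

2030-02-07 14:36:00

136 minutes = 2h 16m; +136 minutes from 2030-02-07 12:20:00 is 2030-02-07 14:36:00.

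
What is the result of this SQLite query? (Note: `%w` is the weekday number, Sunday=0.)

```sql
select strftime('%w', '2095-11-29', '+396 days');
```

First apply '+396 days': 2095-11-29 → 2096-12-29.
2096-12-29 is a Saturday; with Sunday=0 that is 6.

6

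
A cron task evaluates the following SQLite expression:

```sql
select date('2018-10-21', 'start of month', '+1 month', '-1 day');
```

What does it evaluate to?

`start of month` rewinds 2018-10-21 to 2018-10-01.
Adding +1 month to 2018-10-01 gives 2018-11-01.
Going back 1 day from 2018-11-01 reaches 2018-10-31 (last day of October, 31 days).

2018-10-31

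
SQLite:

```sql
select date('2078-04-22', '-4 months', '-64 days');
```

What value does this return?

Adding -4 months to 2078-04-22 gives 2077-12-22.
Applying '-64 days' to 2077-12-22: counting 64 days back gives 2077-10-19.

2077-10-19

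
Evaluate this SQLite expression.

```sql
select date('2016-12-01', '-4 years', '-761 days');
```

2010-11-01

Adding -4 years to 2016-12-01 gives 2012-12-01.
Applying '-761 days' to 2012-12-01: counting 761 days back gives 2010-11-01.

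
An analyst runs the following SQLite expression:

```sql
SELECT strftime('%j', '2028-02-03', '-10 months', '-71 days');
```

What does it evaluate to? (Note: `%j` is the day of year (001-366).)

022

First apply '-10 months', '-71 days': 2028-02-03 → 2027-01-22.
Day-of-year for 2027-01-22: days since 2027-01-01 inclusive = 22, zero-padded to 022.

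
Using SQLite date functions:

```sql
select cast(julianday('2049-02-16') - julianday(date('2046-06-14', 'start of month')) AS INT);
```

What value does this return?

`start of month` rewinds 2046-06-14 to 2046-06-01.
29 days remain in June 2046 after the 1st (30 − 1).
Full months from July 2046 through January 2049 contribute their day counts.
Then 16 days into February 2049.
Total: 29 + 31 + 31 + 30 + 31 + 30 + 31 + 31 + 28 + 31 + 30 + 31 + 30 + 31 + 31 + 30 + 31 + 30 + 31 + 31 + 29 + 31 + 30 + 31 + 30 + 31 + 31 + 30 + 31 + 30 + 31 + 31 + 16 = 991.

991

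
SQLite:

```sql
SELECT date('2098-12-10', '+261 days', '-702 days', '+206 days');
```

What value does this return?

Applying '+261 days' to 2098-12-10: counting 261 days forward gives 2099-08-28.
Applying '-702 days' to 2099-08-28: counting 702 days back gives 2097-09-25.
Applying '+206 days' to 2097-09-25: counting 206 days forward gives 2098-04-19.

2098-04-19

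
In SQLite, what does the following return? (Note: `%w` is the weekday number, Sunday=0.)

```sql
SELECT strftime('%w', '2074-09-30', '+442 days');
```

1

First apply '+442 days': 2074-09-30 → 2075-12-16.
2075-12-16 is a Monday; with Sunday=0 that is 1.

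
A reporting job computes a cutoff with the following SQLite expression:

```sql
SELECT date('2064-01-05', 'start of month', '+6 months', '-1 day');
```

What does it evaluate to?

`start of month` rewinds 2064-01-05 to 2064-01-01.
Adding +6 months to 2064-01-01 gives 2064-07-01.
Going back 1 day from 2064-07-01 reaches 2064-06-30 (last day of June, 30 days).

2064-06-30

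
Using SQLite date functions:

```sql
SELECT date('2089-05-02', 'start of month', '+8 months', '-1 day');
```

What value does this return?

2089-12-31

`start of month` rewinds 2089-05-02 to 2089-05-01.
Adding +8 months to 2089-05-01 gives 2090-01-01.
Going back 1 day from 2090-01-01 reaches 2089-12-31 (last day of December, 31 days).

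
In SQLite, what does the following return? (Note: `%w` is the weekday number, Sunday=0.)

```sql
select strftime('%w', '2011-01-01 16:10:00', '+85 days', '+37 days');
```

2

First apply '+85 days', '+37 days': 2011-01-01 16:10:00 → 2011-05-03 16:10:00.
2011-05-03 is a Tuesday; with Sunday=0 that is 2.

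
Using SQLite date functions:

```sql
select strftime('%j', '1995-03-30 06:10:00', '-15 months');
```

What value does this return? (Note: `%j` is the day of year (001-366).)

First apply '-15 months': 1995-03-30 06:10:00 → 1993-12-30 06:10:00.
Day-of-year for 1993-12-30: days since 1993-01-01 inclusive = 364, zero-padded to 364.

364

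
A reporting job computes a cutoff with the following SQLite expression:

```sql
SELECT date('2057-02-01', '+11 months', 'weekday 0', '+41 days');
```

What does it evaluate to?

2058-02-16

Adding +11 months to 2057-02-01 gives 2058-01-01.
`weekday 0` advances to the next Sunday; 2058-01-01 is a Tuesday, so it moves forward to 2058-01-06.
Applying '+41 days' to 2058-01-06: counting 41 days forward gives 2058-02-16.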